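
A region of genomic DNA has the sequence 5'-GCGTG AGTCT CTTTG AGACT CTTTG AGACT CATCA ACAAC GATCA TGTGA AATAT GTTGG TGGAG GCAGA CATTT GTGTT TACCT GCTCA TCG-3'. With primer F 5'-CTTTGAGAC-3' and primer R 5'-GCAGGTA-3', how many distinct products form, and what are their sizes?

Two products: 77 bp, 67 bp

The forward primer CTTTGAGAC matches the top strand at positions 11–19, 21–29.
The reverse primer's reverse complement is TACCTGC, matching at positions 81–87.
Each forward site pairs with the reverse site to give a product ending at position 87: sizes 77, 67 bp.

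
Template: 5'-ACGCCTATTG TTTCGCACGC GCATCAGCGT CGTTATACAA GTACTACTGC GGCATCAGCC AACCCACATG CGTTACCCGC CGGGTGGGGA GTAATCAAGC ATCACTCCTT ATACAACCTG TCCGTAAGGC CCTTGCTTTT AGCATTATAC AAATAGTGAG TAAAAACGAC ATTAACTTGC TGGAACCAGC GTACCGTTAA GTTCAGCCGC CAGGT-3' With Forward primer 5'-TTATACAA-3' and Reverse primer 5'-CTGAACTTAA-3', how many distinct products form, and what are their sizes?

The forward primer TTATACAA matches the top strand at positions 33–40, 109–116, 145–152.
The reverse primer's reverse complement is TTAAGTTCAG, matching at positions 197–206.
Each forward site pairs with the reverse site to give a product ending at position 206: sizes 174, 98, 62 bp.

Three products: 174 bp, 98 bp, 62 bp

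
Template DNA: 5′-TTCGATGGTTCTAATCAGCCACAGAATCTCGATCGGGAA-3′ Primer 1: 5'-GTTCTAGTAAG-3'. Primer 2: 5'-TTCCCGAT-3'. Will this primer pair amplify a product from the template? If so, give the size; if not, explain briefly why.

No product — primer 1 has no binding site in the template.

Primer 1 (GTTCTAGTAAG) does not match the top strand, and its reverse complement CTTACTAGAAC does not match either.
With no annealing site for primer 1, no amplification occurs.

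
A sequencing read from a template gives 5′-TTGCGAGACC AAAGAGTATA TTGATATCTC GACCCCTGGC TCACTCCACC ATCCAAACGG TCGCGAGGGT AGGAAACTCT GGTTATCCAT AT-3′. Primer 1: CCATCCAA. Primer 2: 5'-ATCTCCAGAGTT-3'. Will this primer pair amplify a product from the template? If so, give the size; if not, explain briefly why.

No product — primer 2 has no binding site in the template.

Primer 2 (ATCTCCAGAGTT) does not match the top strand, and its reverse complement AACTCTGGAGAT does not match either.
With no annealing site for primer 2, no amplification occurs.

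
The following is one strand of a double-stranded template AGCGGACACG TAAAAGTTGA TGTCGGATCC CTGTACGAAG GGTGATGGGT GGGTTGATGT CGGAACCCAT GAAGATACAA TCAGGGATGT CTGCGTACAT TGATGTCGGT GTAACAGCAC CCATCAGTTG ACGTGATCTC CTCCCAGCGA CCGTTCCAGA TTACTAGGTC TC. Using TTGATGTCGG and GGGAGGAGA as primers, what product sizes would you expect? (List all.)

The forward primer TTGATGTCGG matches the top strand at positions 17–26, 54–63, 100–109.
The reverse primer's reverse complement is TCTCCTCCC, matching at positions 137–145.
Each forward site pairs with the reverse site to give a product ending at position 145: sizes 129, 92, 46 bp.

129 bp, 92 bp, 46 bp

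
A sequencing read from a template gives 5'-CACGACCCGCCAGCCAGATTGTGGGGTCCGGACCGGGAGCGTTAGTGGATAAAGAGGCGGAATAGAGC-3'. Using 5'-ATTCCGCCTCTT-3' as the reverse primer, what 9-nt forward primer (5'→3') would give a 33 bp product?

5'-GACCGGGAG-3'

The reverse primer's reverse complement AAGAGGCGGAAT matches the template at positions 52–63, so the product ends at position 63.
A 33 bp product then starts at position 63 − 33 + 1 = 31.
The forward primer is identical to the top strand there: GACCGGGAG.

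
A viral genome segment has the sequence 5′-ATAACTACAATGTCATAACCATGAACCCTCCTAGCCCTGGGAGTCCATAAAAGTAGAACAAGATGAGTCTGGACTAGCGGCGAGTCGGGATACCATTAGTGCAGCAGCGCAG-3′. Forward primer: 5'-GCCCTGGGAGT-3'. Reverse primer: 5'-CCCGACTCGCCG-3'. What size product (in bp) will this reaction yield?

56 bp

Scanning the template, GCCCTGGGAGT occurs at positions 34–44; this primer anneals to the bottom strand there with its 3' end pointing downstream.
Taking the reverse complement of CCCGACTCGCCG gives CGGCGAGTCGGG, found at positions 78–89 on the template; the primer anneals here to the top strand with its 3' end pointing upstream.
The product runs from position 34 to position 89, so its length is 89 − 34 + 1 = 56 bp.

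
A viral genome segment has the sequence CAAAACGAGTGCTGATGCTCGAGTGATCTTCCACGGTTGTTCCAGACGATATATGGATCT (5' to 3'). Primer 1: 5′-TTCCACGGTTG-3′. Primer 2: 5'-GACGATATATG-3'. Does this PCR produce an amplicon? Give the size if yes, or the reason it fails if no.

No product — both primers anneal to the same strand and extend in the same direction.

Primer 1 (TTCCACGGTTG) matches the top strand at positions 29–39 (3' end points downstream).
Primer 2 (GACGATATATG) also matches the top strand directly, at positions 45–55 — its reverse complement CATATATCGTC is not present.
Both primers anneal to the bottom strand with 3' ends pointing the same way, so neither can prime synthesis back toward the other.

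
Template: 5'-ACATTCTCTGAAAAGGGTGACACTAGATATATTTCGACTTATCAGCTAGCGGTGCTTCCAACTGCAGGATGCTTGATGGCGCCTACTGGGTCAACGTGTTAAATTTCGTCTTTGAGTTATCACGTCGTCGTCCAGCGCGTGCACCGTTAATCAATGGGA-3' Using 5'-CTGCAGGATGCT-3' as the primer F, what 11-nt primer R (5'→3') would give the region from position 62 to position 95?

The product's 3' end on the top strand is position 95.
The reverse primer anneals to the top strand over positions 85–95, i.e. to ACTGGGTCAAC.
Its sequence written 5'→3' is the reverse complement: GTTGACCCAGT.

5'-GTTGACCCAGT-3'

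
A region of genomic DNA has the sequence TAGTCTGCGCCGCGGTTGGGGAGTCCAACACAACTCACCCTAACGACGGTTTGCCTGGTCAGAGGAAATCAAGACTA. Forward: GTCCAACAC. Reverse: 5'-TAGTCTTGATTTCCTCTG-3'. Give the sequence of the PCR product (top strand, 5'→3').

5'-GTCCAACACAACTCACCCTAACGACGGTTTGCCTGGTCAGAGGAAATCAAGACTA-3'

The forward primer matches the template at positions 23–31.
Reverse complement of the reverse primer: CAGAGGAAATCAAGACTA. This occurs on the top strand at positions 60–77.
The product is the template from position 23 through 77 (55 bp).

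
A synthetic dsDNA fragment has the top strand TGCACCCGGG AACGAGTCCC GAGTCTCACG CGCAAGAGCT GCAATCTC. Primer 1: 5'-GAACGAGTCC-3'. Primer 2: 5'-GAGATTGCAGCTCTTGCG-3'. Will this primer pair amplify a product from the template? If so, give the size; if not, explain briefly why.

Primer 1 (GAACGAGTCC) matches the top strand at positions 10–19; it acts as a forward primer.
Primer 2's reverse complement is CGCAAGAGCTGCAATCTC, matching the top strand at positions 31–48; it acts as a reverse primer.
The 3' ends face each other across positions 10–48, giving a 39 bp product.

Yes — a 39 bp product.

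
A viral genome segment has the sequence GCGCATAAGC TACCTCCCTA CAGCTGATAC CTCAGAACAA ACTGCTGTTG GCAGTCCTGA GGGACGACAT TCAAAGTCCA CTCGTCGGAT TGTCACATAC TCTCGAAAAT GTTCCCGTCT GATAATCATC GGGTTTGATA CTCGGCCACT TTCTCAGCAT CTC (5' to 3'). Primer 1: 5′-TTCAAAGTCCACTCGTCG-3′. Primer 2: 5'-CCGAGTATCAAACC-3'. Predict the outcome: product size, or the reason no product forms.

Primer 1 (TTCAAAGTCCACTCGTCG) matches the top strand at positions 70–87; it acts as a forward primer.
Primer 2's reverse complement is GGTTTGATACTCGG, matching the top strand at positions 132–145; it acts as a reverse primer.
The 3' ends face each other across positions 70–145, giving a 76 bp product.

Yes — a 76 bp product.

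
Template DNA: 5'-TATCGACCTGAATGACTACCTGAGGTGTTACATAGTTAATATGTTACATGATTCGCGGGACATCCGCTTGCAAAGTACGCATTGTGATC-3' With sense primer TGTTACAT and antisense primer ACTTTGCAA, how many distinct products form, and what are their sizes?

Two products: 51 bp, 35 bp

The forward primer TGTTACAT matches the top strand at positions 26–33, 42–49.
The reverse primer's reverse complement is TTGCAAAGT, matching at positions 68–76.
Each forward site pairs with the reverse site to give a product ending at position 76: sizes 51, 35 bp.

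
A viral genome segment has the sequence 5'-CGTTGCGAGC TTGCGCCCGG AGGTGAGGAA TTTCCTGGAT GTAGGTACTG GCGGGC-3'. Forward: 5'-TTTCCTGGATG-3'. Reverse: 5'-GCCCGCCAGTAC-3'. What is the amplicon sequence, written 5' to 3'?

The forward primer matches the template at positions 31–41.
Taking the reverse complement of GCCCGCCAGTAC gives GTACTGGCGGGC, found at positions 45–56 on the template; the primer anneals here to the top strand with its 3' end pointing upstream.
The product is the template from position 31 through 56 (26 bp).

5'-TTTCCTGGATGTAGGTACTGGCGGGC-3'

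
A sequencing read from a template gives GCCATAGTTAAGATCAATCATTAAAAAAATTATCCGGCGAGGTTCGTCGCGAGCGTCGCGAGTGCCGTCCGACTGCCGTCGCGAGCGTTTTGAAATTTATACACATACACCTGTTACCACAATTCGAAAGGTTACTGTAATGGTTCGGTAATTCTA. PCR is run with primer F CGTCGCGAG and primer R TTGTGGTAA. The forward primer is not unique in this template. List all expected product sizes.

78 bp, 69 bp, 46 bp

The forward primer CGTCGCGAG matches the top strand at positions 45–53, 54–62, 77–85.
The reverse primer's reverse complement is TTACCACAA, matching at positions 114–122.
Each forward site pairs with the reverse site to give a product ending at position 122: sizes 78, 69, 46 bp.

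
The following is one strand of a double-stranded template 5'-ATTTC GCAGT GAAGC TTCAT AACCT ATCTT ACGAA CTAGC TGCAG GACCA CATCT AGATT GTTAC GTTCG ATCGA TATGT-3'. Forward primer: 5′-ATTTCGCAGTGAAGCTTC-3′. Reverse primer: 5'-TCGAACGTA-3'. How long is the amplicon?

Forward primer ATTTCGCAGTGAAGCTTC is found on the top strand at positions 1–18.
Reverse complement of the reverse primer: TACGTTCGA. This occurs on the top strand at positions 63–71.
Amplicon spans positions 1–71: 71 bp.

71 bp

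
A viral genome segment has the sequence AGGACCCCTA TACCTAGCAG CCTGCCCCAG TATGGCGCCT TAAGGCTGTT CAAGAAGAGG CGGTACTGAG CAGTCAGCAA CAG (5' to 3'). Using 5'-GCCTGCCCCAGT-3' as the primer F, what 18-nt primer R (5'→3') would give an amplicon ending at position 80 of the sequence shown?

The forward primer binds at positions 20–31; the product's 3' end on the top strand is position 80.
The reverse primer anneals to the top strand over positions 63–80, i.e. to GTACTGAGCAGTCAGCAA.
Its sequence written 5'→3' is the reverse complement: TTGCTGACTGCTCAGTAC.

5'-TTGCTGACTGCTCAGTAC-3'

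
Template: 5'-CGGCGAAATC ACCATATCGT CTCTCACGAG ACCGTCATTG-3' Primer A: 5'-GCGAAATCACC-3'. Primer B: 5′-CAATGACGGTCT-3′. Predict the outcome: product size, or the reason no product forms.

Primer A (GCGAAATCACC) matches the top strand at positions 3–13; it acts as a forward primer.
Primer B's reverse complement is AGACCGTCATTG, matching the top strand at positions 29–40; it acts as a reverse primer.
The 3' ends face each other across positions 3–40, giving a 38 bp product.

Yes — a 38 bp product.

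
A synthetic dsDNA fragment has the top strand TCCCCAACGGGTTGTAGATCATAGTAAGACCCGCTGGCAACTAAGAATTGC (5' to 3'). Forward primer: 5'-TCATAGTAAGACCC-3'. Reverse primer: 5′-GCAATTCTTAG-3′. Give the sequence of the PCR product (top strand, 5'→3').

5'-TCATAGTAAGACCCGCTGGCAACTAAGAATTGC-3'

The forward primer matches the template at positions 19–32.
Reverse complement of the reverse primer: CTAAGAATTGC. This occurs on the top strand at positions 41–51.
The product is the template from position 19 through 51 (33 bp).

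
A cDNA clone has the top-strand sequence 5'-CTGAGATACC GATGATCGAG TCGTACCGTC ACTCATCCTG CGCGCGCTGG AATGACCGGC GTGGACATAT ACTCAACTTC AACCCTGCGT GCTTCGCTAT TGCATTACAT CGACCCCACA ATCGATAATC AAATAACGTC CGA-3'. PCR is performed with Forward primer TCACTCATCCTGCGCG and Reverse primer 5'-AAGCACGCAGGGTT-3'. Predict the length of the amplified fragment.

66 bp

Scanning the template, TCACTCATCCTGCGCG occurs at positions 29–44; this primer anneals to the bottom strand there with its 3' end pointing downstream.
Reverse complement of the reverse primer: AACCCTGCGTGCTT. This occurs on the top strand at positions 81–94.
Product length = (reverse-primer end) − (forward-primer start) + 1 = 94 − 29 + 1 = 66 bp.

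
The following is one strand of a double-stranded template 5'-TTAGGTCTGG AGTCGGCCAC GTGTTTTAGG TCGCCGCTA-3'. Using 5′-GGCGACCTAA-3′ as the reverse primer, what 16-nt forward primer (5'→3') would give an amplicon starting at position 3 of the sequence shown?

5'-AGGTCTGGAGTCGGCC-3'

The reverse primer's reverse complement TTAGGTCGCC matches the template at positions 26–35; the product starts at position 3.
The forward primer is identical to the top strand over positions 3–18: AGGTCTGGAGTCGGCC.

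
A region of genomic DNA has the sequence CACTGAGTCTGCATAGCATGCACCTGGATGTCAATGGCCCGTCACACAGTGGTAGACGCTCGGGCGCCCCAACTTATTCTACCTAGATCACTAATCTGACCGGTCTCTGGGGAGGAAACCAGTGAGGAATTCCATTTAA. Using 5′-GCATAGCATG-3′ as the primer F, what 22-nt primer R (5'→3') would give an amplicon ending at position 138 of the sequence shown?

The forward primer binds at positions 11–20; the product's 3' end on the top strand is position 138.
The reverse primer anneals to the top strand over positions 117–138, i.e. to AACCAGTGAGGAATTCCATTTA.
Its sequence written 5'→3' is the reverse complement: TAAATGGAATTCCTCACTGGTT.

5'-TAAATGGAATTCCTCACTGGTT-3'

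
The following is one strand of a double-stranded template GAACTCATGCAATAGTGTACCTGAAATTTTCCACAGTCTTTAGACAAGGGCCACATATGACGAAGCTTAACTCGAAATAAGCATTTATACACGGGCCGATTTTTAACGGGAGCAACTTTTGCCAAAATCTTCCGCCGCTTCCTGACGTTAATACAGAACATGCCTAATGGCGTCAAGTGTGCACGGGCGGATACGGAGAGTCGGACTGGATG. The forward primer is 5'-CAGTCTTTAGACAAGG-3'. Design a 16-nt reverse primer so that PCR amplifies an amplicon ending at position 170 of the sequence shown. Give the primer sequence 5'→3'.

5'-CCATTAGGCATGTTCT-3'

The forward primer binds at positions 34–49; the product's 3' end on the top strand is position 170.
The reverse primer anneals to the top strand over positions 155–170, i.e. to AGAACATGCCTAATGG.
Its sequence written 5'→3' is the reverse complement: CCATTAGGCATGTTCT.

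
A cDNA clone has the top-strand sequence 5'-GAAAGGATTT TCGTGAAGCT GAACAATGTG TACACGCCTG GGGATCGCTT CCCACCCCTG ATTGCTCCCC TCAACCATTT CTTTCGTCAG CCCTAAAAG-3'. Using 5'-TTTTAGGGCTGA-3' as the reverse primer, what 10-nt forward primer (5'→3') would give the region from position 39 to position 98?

5'-TGGGGATCGC-3'

The reverse primer's reverse complement TCAGCCCTAAAA matches the template at positions 87–98; the product starts at position 39.
The forward primer is identical to the top strand over positions 39–48: TGGGGATCGC.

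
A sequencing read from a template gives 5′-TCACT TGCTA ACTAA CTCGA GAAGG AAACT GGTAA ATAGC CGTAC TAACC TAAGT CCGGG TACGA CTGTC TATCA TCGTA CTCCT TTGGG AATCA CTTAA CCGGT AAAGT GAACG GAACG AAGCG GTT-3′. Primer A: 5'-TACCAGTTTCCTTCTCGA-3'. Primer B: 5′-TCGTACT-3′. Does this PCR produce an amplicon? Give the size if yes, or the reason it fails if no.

Primer A (TACCAGTTTCCTTCTCGA) has reverse complement TCGAGAAGGAAACTGGTA, which matches the top strand at positions 17–34; primer A anneals to the top strand there with its 3' end pointing upstream toward position 17.
Primer B (TCGTACT) matches the top strand directly at positions 76–82; it anneals to the bottom strand with its 3' end pointing downstream toward position 82.
The 3' ends diverge (primer A extends toward position 1, primer B toward position 128), so the primers never converge on a shared product.

No product — the primers' 3' ends point away from each other.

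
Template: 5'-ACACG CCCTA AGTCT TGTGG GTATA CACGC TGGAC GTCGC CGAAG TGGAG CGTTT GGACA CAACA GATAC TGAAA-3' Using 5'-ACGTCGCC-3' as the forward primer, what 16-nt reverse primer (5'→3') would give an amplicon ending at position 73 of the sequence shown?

5'-TCAGTATCTGTTGTGT-3'

The forward primer binds at positions 34–41; the product's 3' end on the top strand is position 73.
The reverse primer anneals to the top strand over positions 58–73, i.e. to ACACAACAGATACTGA.
Its sequence written 5'→3' is the reverse complement: TCAGTATCTGTTGTGT.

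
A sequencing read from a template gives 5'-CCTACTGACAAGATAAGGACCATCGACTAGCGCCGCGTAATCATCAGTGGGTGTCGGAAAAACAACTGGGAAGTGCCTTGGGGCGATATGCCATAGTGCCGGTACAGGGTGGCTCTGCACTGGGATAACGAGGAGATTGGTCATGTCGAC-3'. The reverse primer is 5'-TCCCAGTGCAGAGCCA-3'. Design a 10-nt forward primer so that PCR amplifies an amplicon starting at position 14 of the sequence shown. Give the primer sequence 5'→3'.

5'-TAAGGACCAT-3'

The reverse primer's reverse complement TGGCTCTGCACTGGGA matches the template at positions 110–125; the product starts at position 14.
The forward primer is identical to the top strand over positions 14–23: TAAGGACCAT.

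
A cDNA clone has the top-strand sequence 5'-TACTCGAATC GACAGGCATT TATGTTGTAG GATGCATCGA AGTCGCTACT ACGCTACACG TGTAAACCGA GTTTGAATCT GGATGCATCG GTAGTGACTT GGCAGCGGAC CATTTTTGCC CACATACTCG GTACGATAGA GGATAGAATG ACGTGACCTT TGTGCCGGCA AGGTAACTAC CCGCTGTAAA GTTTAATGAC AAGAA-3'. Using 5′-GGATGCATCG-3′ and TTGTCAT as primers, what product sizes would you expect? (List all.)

The forward primer GGATGCATCG matches the top strand at positions 30–39, 81–90.
The reverse primer's reverse complement is ATGACAA, matching at positions 196–202.
Each forward site pairs with the reverse site to give a product ending at position 202: sizes 173, 122 bp.

173 bp, 122 bp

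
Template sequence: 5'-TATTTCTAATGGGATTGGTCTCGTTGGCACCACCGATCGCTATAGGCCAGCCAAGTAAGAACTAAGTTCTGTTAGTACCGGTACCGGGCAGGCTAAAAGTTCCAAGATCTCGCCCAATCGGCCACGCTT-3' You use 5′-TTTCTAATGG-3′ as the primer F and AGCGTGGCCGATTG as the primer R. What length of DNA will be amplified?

The forward primer matches the template at positions 3–12.
Taking the reverse complement of AGCGTGGCCGATTG gives CAATCGGCCACGCT, found at positions 115–128 on the template; the primer anneals here to the top strand with its 3' end pointing upstream.
The product runs from position 3 to position 128, so its length is 128 − 3 + 1 = 126 bp.

126 bp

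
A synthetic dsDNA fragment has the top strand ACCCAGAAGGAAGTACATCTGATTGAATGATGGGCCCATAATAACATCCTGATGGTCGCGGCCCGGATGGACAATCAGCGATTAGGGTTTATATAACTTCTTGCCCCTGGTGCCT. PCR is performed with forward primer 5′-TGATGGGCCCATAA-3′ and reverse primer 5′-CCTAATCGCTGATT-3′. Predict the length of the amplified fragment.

59 bp

The forward primer matches the template at positions 28–41.
Taking the reverse complement of CCTAATCGCTGATT gives AATCAGCGATTAGG, found at positions 73–86 on the template; the primer anneals here to the top strand with its 3' end pointing upstream.
Product length = (reverse-primer end) − (forward-primer start) + 1 = 86 − 28 + 1 = 59 bp.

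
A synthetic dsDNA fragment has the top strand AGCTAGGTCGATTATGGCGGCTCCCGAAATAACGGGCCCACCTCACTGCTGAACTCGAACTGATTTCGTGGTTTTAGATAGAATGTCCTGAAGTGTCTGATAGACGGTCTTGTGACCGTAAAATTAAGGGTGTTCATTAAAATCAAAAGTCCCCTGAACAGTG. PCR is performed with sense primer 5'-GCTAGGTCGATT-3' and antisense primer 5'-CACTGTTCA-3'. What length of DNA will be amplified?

162 bp

The forward primer matches the template at positions 2–13.
Reverse complement of the reverse primer: TGAACAGTG. This occurs on the top strand at positions 155–163.
Product length = (reverse-primer end) − (forward-primer start) + 1 = 163 − 2 + 1 = 162 bp.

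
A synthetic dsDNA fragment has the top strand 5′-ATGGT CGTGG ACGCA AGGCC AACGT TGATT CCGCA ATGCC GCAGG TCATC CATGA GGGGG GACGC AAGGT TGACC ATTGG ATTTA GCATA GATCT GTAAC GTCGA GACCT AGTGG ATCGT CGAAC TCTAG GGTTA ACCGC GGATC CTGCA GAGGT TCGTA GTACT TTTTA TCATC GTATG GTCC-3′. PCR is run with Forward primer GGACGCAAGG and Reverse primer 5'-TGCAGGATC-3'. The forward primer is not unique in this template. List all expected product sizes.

142 bp, 91 bp

The forward primer GGACGCAAGG matches the top strand at positions 9–18, 60–69.
The reverse primer's reverse complement is GATCCTGCA, matching at positions 142–150.
Each forward site pairs with the reverse site to give a product ending at position 150: sizes 142, 91 bp.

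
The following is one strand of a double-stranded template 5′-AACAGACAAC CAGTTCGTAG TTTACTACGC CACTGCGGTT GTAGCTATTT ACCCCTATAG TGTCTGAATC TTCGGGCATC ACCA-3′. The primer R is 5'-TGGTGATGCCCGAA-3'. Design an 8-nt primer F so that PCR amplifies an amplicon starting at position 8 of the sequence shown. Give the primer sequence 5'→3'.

The reverse primer's reverse complement TTCGGGCATCACCA matches the template at positions 71–84; the product starts at position 8.
The forward primer is identical to the top strand over positions 8–15: AACCAGTT.

5'-AACCAGTT-3'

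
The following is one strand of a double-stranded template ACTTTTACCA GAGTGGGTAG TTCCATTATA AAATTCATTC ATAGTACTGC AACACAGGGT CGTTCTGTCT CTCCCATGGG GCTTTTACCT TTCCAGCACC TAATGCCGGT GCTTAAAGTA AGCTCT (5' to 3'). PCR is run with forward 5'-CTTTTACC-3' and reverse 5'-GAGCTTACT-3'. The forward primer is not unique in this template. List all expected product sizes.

The forward primer CTTTTACC matches the top strand at positions 2–9, 82–89.
The reverse primer's reverse complement is AGTAAGCTC, matching at positions 117–125.
Each forward site pairs with the reverse site to give a product ending at position 125: sizes 124, 44 bp.

124 bp, 44 bp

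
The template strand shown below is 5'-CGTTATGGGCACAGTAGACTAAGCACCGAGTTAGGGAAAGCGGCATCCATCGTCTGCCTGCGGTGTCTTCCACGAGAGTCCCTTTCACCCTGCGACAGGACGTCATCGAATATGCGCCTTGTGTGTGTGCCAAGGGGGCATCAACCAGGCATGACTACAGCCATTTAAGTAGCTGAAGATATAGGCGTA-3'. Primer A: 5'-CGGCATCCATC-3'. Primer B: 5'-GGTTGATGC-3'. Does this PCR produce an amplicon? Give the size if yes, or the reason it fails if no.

Yes — a 106 bp product.

Primer A (CGGCATCCATC) matches the top strand at positions 41–51; it acts as a forward primer.
Primer B's reverse complement is GCATCAACC, matching the top strand at positions 138–146; it acts as a reverse primer.
The 3' ends face each other across positions 41–146, giving a 106 bp product.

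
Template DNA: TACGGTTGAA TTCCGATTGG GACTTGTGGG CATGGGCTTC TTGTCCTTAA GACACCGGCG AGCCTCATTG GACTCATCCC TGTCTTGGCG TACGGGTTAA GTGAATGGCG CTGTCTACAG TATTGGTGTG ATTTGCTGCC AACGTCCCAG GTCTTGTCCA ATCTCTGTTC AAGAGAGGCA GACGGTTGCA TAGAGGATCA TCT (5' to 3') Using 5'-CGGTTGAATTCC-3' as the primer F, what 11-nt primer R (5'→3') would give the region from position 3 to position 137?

5'-AGCAAATCACA-3'

The product's 3' end on the top strand is position 137.
The reverse primer anneals to the top strand over positions 127–137, i.e. to TGTGATTTGCT.
Its sequence written 5'→3' is the reverse complement: AGCAAATCACA.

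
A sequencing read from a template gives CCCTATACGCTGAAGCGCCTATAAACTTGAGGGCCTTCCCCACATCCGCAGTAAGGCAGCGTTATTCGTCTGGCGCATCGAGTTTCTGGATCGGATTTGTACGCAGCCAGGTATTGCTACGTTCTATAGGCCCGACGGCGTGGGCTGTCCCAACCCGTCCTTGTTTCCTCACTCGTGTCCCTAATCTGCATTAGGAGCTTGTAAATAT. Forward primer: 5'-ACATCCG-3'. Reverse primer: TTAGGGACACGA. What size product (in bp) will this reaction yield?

Scanning the template, ACATCCG occurs at positions 42–48; this primer anneals to the bottom strand there with its 3' end pointing downstream.
Taking the reverse complement of TTAGGGACACGA gives TCGTGTCCCTAA, found at positions 173–184 on the template; the primer anneals here to the top strand with its 3' end pointing upstream.
The product runs from position 42 to position 184, so its length is 184 − 42 + 1 = 143 bp.

143 bp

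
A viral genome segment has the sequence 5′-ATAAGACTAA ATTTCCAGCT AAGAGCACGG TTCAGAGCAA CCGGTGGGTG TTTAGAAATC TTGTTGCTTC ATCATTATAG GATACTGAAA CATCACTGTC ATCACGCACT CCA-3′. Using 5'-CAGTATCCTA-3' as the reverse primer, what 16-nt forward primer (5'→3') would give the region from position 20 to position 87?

5'-TAAGAGCACGGTTCAG-3'

The reverse primer's reverse complement TAGGATACTG matches the template at positions 78–87; the product starts at position 20.
The forward primer is identical to the top strand over positions 20–35: TAAGAGCACGGTTCAG.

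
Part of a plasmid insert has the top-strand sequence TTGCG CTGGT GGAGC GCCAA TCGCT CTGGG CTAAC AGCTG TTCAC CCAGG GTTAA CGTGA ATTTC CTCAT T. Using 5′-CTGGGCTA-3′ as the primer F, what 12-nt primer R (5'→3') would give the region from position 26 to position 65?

The product's 3' end on the top strand is position 65.
The reverse primer anneals to the top strand over positions 54–65, i.e. to AACGTGAATTTC.
Its sequence written 5'→3' is the reverse complement: GAAATTCACGTT.

5'-GAAATTCACGTT-3'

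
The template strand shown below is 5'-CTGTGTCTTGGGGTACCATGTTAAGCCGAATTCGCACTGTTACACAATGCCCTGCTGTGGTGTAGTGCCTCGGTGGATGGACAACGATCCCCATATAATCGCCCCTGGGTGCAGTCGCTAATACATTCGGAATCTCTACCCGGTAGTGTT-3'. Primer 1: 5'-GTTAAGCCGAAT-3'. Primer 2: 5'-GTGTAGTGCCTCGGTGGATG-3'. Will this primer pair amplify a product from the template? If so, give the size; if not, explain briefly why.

Primer 1 (GTTAAGCCGAAT) matches the top strand at positions 20–31 (3' end points downstream).
Primer 2 (GTGTAGTGCCTCGGTGGATG) also matches the top strand directly, at positions 60–79 — its reverse complement CATCCACCGAGGCACTACAC is not present.
Both primers anneal to the bottom strand with 3' ends pointing the same way, so neither can prime synthesis back toward the other.

No product — both primers anneal to the same strand and extend in the same direction.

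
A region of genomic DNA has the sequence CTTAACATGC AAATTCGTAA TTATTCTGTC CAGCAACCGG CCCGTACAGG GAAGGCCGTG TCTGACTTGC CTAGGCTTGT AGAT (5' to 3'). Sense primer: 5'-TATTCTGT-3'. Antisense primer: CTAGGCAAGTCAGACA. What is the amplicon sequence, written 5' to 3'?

Scanning the template, TATTCTGT occurs at positions 22–29; this primer anneals to the bottom strand there with its 3' end pointing downstream.
Taking the reverse complement of CTAGGCAAGTCAGACA gives TGTCTGACTTGCCTAG, found at positions 59–74 on the template; the primer anneals here to the top strand with its 3' end pointing upstream.
The product is the template from position 22 through 74 (53 bp).

5'-TATTCTGTCCAGCAACCGGCCCGTACAGGGAAGGCCGTGTCTGACTTGCCTAG-3'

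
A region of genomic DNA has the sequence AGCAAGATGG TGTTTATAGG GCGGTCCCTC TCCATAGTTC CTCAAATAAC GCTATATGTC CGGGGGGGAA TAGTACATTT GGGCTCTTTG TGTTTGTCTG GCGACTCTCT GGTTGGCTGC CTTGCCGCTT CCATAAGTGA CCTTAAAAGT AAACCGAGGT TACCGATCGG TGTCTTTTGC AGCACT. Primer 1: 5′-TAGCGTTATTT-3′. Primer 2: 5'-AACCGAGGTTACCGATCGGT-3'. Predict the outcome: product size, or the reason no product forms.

No product — the primers' 3' ends point away from each other.

Primer 1 (TAGCGTTATTT) has reverse complement AAATAACGCTA, which matches the top strand at positions 44–54; primer 1 anneals to the top strand there with its 3' end pointing upstream toward position 44.
Primer 2 (AACCGAGGTTACCGATCGGT) matches the top strand directly at positions 152–171; it anneals to the bottom strand with its 3' end pointing downstream toward position 171.
The 3' ends diverge (primer 1 extends toward position 1, primer 2 toward position 186), so the primers never converge on a shared product.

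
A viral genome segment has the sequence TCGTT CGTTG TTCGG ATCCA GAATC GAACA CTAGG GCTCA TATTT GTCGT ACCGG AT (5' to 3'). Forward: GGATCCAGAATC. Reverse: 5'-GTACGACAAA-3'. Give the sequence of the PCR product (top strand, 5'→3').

Scanning the template, GGATCCAGAATC occurs at positions 14–25; this primer anneals to the bottom strand there with its 3' end pointing downstream.
The reverse primer's reverse complement is TTTGTCGTAC, which matches the template at positions 43–52.
The product is the template from position 14 through 52 (39 bp).

5'-GGATCCAGAATCGAACACTAGGGCTCATATTTGTCGTAC-3'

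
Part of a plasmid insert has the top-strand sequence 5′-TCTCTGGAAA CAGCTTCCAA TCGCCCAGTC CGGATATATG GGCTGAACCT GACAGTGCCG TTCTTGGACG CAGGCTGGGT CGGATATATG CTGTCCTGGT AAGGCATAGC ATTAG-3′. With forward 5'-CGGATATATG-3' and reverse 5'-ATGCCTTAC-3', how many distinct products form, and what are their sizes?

The forward primer CGGATATATG matches the top strand at positions 31–40, 81–90.
The reverse primer's reverse complement is GTAAGGCAT, matching at positions 99–107.
Each forward site pairs with the reverse site to give a product ending at position 107: sizes 77, 27 bp.

Two products: 77 bp, 27 bp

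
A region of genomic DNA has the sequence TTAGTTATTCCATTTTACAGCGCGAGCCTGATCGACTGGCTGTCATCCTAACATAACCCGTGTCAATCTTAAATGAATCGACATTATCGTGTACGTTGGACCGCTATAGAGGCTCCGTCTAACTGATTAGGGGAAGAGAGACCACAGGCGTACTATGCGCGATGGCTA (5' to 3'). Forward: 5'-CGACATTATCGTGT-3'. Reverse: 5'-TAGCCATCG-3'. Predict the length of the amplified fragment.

Scanning the template, CGACATTATCGTGT occurs at positions 79–92; this primer anneals to the bottom strand there with its 3' end pointing downstream.
Reverse complement of the reverse primer: CGATGGCTA. This occurs on the top strand at positions 160–168.
Amplicon spans positions 79–168: 90 bp.

90 bp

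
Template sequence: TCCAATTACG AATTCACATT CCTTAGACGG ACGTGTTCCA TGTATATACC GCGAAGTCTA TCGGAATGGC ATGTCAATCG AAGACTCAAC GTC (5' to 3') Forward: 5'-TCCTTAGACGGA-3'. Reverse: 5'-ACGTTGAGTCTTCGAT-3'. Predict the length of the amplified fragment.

The forward primer matches the template at positions 20–31.
Reverse complement of the reverse primer: ATCGAAGACTCAACGT. This occurs on the top strand at positions 77–92.
Product length = (reverse-primer end) − (forward-primer start) + 1 = 92 − 20 + 1 = 73 bp.

73 bp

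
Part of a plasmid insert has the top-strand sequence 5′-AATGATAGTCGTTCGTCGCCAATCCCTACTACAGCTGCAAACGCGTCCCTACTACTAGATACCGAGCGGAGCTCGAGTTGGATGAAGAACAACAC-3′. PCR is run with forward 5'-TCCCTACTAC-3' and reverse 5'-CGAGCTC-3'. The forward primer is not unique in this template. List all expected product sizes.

The forward primer TCCCTACTAC matches the top strand at positions 23–32, 46–55.
The reverse primer's reverse complement is GAGCTCG, matching at positions 69–75.
Each forward site pairs with the reverse site to give a product ending at position 75: sizes 53, 30 bp.

53 bp, 30 bp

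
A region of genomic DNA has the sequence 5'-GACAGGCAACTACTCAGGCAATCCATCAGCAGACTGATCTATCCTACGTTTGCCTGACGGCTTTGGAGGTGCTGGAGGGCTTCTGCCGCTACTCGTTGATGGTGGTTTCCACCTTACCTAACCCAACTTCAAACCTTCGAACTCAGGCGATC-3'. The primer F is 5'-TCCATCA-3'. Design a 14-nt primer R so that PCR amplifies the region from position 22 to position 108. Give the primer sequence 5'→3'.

5'-AAACCACCATCAAC-3'

The product's 3' end on the top strand is position 108.
The reverse primer anneals to the top strand over positions 95–108, i.e. to GTTGATGGTGGTTT.
Its sequence written 5'→3' is the reverse complement: AAACCACCATCAAC.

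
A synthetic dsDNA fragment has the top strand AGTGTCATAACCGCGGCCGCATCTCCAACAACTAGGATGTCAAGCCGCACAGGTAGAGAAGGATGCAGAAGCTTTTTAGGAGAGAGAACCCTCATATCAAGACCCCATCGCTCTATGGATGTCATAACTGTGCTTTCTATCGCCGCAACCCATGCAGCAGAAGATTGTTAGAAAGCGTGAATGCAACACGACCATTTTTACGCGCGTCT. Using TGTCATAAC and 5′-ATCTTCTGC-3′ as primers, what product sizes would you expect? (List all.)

163 bp, 46 bp

The forward primer TGTCATAAC matches the top strand at positions 3–11, 120–128.
The reverse primer's reverse complement is GCAGAAGAT, matching at positions 157–165.
Each forward site pairs with the reverse site to give a product ending at position 165: sizes 163, 46 bp.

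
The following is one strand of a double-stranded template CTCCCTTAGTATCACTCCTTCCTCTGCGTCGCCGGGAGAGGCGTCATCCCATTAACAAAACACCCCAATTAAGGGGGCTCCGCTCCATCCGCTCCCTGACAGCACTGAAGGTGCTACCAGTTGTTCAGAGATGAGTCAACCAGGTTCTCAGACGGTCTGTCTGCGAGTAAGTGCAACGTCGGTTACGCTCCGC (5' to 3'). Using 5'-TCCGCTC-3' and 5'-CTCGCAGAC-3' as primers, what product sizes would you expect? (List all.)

The forward primer TCCGCTC matches the top strand at positions 79–85, 88–94.
The reverse primer's reverse complement is GTCTGCGAG, matching at positions 159–167.
Each forward site pairs with the reverse site to give a product ending at position 167: sizes 89, 80 bp.

89 bp, 80 bp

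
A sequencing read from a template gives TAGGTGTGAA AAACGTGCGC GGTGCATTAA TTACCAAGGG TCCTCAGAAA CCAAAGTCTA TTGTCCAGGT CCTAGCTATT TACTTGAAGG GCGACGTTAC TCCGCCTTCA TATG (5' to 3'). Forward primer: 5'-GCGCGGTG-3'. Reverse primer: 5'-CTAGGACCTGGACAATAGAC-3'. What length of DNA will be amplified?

59 bp

Scanning the template, GCGCGGTG occurs at positions 17–24; this primer anneals to the bottom strand there with its 3' end pointing downstream.
The reverse primer's reverse complement is GTCTATTGTCCAGGTCCTAG, which matches the template at positions 56–75.
Product length = (reverse-primer end) − (forward-primer start) + 1 = 75 − 17 + 1 = 59 bp.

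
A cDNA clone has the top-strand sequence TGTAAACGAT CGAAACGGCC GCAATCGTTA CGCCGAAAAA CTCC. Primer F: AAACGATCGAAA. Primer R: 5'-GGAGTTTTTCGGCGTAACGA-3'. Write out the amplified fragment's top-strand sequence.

5'-AAACGATCGAAACGGCCGCAATCGTTACGCCGAAAAACTCC-3'

Forward primer AAACGATCGAAA is found on the top strand at positions 4–15.
Reverse complement of the reverse primer: TCGTTACGCCGAAAAACTCC. This occurs on the top strand at positions 25–44.
The product is the template from position 4 through 44 (41 bp).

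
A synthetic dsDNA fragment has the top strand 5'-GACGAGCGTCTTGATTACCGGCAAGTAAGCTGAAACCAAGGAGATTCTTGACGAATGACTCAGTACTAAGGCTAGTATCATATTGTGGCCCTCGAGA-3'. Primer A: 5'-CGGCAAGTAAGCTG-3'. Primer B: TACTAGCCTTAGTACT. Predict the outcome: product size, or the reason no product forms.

Yes — a 59 bp product.

Primer A (CGGCAAGTAAGCTG) matches the top strand at positions 19–32; it acts as a forward primer.
Primer B's reverse complement is AGTACTAAGGCTAGTA, matching the top strand at positions 62–77; it acts as a reverse primer.
The 3' ends face each other across positions 19–77, giving a 59 bp product.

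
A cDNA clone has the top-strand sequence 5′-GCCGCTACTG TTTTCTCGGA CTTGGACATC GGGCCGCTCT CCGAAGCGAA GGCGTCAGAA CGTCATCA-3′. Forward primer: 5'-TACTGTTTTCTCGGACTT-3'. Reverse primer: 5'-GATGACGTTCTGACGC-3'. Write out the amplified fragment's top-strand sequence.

The forward primer matches the template at positions 6–23.
Reverse complement of the reverse primer: GCGTCAGAACGTCATC. This occurs on the top strand at positions 52–67.
The product is the template from position 6 through 67 (62 bp).

5'-TACTGTTTTCTCGGACTTGGACATCGGGCCGCTCTCCGAAGCGAAGGCGTCAGAACGTCATC-3'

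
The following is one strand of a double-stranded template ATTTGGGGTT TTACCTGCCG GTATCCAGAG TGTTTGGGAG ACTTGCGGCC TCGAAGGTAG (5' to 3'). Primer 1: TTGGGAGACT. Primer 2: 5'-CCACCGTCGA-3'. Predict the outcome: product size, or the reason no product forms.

No product — primer 2 has no binding site in the template.

Primer 2 (CCACCGTCGA) does not match the top strand, and its reverse complement TCGACGGTGG does not match either.
With no annealing site for primer 2, no amplification occurs.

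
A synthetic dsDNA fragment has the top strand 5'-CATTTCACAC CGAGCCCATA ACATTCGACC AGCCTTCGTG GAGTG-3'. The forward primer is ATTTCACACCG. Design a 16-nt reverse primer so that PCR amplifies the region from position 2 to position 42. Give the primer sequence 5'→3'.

The product's 3' end on the top strand is position 42.
The reverse primer anneals to the top strand over positions 27–42, i.e. to GACCAGCCTTCGTGGA.
Its sequence written 5'→3' is the reverse complement: TCCACGAAGGCTGGTC.

5'-TCCACGAAGGCTGGTC-3'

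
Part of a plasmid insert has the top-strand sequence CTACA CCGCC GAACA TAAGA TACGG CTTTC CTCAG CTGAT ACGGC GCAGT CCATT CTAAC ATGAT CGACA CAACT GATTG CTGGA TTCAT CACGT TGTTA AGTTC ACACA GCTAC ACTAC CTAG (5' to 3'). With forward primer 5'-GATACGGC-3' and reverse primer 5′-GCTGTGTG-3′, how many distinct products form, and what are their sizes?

Two products: 94 bp, 75 bp

The forward primer GATACGGC matches the top strand at positions 19–26, 38–45.
The reverse primer's reverse complement is CACACAGC, matching at positions 105–112.
Each forward site pairs with the reverse site to give a product ending at position 112: sizes 94, 75 bp.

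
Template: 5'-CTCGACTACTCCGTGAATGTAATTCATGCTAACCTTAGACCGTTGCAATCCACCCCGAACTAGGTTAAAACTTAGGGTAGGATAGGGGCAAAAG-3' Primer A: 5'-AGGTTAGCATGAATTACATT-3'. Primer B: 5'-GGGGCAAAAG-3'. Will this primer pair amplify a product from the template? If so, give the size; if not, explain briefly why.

No product — the primers' 3' ends point away from each other.

Primer A (AGGTTAGCATGAATTACATT) has reverse complement AATGTAATTCATGCTAACCT, which matches the top strand at positions 16–35; primer A anneals to the top strand there with its 3' end pointing upstream toward position 16.
Primer B (GGGGCAAAAG) matches the top strand directly at positions 85–94; it anneals to the bottom strand with its 3' end pointing downstream toward position 94.
The 3' ends diverge (primer A extends toward position 1, primer B toward position 94), so the primers never converge on a shared product.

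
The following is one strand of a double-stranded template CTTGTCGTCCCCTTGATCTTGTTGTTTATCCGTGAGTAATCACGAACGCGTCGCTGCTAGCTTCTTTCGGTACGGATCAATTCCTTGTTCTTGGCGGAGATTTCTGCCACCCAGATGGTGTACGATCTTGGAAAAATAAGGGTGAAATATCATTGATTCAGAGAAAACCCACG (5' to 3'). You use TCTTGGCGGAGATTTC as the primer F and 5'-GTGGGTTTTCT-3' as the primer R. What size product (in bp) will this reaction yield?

Scanning the template, TCTTGGCGGAGATTTC occurs at positions 89–104; this primer anneals to the bottom strand there with its 3' end pointing downstream.
Reverse complement of the reverse primer: AGAAAACCCAC. This occurs on the top strand at positions 162–172.
Amplicon spans positions 89–172: 84 bp.

84 bp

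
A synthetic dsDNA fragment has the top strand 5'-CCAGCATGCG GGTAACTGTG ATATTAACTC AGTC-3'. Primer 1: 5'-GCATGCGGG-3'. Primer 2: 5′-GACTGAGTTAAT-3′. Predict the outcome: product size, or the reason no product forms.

Yes — a 31 bp product.

Primer 1 (GCATGCGGG) matches the top strand at positions 4–12; it acts as a forward primer.
Primer 2's reverse complement is ATTAACTCAGTC, matching the top strand at positions 23–34; it acts as a reverse primer.
The 3' ends face each other across positions 4–34, giving a 31 bp product.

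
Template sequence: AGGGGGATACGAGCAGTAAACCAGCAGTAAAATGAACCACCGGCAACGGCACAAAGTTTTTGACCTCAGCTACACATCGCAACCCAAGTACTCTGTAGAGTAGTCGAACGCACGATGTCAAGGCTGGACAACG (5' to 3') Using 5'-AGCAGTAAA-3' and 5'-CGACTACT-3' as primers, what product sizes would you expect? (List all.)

95 bp, 84 bp

The forward primer AGCAGTAAA matches the top strand at positions 12–20, 23–31.
The reverse primer's reverse complement is AGTAGTCG, matching at positions 99–106.
Each forward site pairs with the reverse site to give a product ending at position 106: sizes 95, 84 bp.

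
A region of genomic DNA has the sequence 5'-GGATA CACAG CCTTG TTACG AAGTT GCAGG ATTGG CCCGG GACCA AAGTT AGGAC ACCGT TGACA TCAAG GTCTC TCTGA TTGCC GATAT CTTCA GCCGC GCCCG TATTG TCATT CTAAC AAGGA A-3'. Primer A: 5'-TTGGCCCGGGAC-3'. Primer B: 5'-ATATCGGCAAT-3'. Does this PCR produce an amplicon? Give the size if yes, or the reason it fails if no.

Primer A (TTGGCCCGGGAC) matches the top strand at positions 32–43; it acts as a forward primer.
Primer B's reverse complement is ATTGCCGATAT, matching the top strand at positions 80–90; it acts as a reverse primer.
The 3' ends face each other across positions 32–90, giving a 59 bp product.

Yes — a 59 bp product.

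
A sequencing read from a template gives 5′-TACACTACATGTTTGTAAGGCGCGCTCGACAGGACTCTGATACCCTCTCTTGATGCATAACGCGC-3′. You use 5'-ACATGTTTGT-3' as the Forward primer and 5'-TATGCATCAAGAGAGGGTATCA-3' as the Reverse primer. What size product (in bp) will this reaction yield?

53 bp

Scanning the template, ACATGTTTGT occurs at positions 7–16; this primer anneals to the bottom strand there with its 3' end pointing downstream.
The reverse primer's reverse complement is TGATACCCTCTCTTGATGCATA, which matches the template at positions 38–59.
The product runs from position 7 to position 59, so its length is 59 − 7 + 1 = 53 bp.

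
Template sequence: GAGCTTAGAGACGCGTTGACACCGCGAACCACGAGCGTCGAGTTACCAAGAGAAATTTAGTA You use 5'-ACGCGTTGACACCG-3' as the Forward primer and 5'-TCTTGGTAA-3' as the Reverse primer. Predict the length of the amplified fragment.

The forward primer matches the template at positions 11–24.
Taking the reverse complement of TCTTGGTAA gives TTACCAAGA, found at positions 43–51 on the template; the primer anneals here to the top strand with its 3' end pointing upstream.
Amplicon spans positions 11–51: 41 bp.

41 bp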